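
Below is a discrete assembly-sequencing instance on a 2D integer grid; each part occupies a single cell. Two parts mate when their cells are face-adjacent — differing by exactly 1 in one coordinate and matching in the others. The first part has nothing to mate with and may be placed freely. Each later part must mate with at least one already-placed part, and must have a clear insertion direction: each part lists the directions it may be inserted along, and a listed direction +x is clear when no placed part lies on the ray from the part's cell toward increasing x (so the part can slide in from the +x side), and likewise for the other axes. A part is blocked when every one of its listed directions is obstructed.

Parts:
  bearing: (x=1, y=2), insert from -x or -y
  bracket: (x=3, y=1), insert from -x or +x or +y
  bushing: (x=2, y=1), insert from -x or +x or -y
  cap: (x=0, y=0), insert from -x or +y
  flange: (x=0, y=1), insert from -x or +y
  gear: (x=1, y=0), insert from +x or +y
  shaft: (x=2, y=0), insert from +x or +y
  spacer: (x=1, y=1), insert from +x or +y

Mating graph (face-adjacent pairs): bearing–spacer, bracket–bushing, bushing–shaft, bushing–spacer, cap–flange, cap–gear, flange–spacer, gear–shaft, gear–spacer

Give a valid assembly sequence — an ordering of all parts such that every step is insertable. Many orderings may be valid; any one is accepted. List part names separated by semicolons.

flange; spacer; bushing; bracket; cap; gear; shaft; bearing

1. flange@(0, 1) [-x clear] — {flange}
2. spacer@(1, 1) [+x clear] — {flange, spacer}
3. bushing@(2, 1) [+x clear] — {bushing, flange, spacer}
4. bracket@(3, 1) [+x clear] — {bracket, bushing, flange, spacer}
5. cap@(0, 0) [-x clear] — {bracket, bushing, cap, flange, spacer}
6. gear@(1, 0) [+x clear] — {bracket, bushing, cap, flange, gear, spacer}
7. shaft@(2, 0) [+x clear] — {bracket, bushing, cap, flange, gear, shaft, spacer}
8. bearing@(1, 2) [-x clear] — {bearing, bracket, bushing, cap, flange, gear, shaft, spacer}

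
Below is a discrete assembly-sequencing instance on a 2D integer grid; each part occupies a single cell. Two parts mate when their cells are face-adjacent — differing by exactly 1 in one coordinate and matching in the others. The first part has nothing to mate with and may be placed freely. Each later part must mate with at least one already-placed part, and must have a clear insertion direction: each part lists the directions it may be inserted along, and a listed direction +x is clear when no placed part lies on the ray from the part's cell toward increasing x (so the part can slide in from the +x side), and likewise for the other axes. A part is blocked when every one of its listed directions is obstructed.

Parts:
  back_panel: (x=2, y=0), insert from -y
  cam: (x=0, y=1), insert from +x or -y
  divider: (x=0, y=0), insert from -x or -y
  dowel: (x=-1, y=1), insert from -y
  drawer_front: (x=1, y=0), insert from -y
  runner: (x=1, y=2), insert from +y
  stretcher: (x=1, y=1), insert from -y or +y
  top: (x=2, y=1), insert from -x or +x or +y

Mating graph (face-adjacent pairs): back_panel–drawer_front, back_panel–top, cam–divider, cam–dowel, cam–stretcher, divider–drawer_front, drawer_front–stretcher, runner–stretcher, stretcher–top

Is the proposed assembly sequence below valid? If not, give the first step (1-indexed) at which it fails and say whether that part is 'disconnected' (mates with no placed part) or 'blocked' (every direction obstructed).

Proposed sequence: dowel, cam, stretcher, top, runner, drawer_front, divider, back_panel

Valid

1. dowel@(-1, 1) [-y clear] — {dowel}
2. cam@(0, 1) [+x clear] — {cam, dowel}
3. stretcher@(1, 1) [-y clear] — {cam, dowel, stretcher}
4. top@(2, 1) [+x clear] — {cam, dowel, stretcher, top}
5. runner@(1, 2) [+y clear] — {cam, dowel, runner, stretcher, top}
6. drawer_front@(1, 0) [-y clear] — {cam, dowel, drawer_front, runner, stretcher, top}
7. divider@(0, 0) [-x clear] — {cam, divider, dowel, drawer_front, runner, stretcher, top}
8. back_panel@(2, 0) [-y clear] — {back_panel, cam, divider, dowel, drawer_front, runner, stretcher, top}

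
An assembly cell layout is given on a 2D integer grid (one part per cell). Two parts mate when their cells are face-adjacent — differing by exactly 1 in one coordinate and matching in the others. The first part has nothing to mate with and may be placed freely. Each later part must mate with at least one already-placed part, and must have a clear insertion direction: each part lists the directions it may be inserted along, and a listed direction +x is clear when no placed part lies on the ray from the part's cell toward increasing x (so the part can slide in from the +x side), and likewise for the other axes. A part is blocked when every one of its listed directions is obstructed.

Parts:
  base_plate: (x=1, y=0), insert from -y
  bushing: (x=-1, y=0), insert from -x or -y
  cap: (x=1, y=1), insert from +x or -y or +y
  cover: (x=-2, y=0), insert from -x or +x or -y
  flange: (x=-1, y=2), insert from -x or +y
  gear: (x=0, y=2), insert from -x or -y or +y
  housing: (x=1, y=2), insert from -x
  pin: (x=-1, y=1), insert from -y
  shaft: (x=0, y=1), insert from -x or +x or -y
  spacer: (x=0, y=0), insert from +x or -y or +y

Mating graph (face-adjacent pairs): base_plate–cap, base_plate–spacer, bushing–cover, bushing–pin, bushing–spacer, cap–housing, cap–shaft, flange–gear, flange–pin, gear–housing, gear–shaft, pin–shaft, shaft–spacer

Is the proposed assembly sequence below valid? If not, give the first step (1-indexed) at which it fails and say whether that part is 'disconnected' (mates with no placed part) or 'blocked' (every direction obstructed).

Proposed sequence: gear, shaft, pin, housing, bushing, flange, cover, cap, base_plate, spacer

Invalid at step 4 (blocked)

1. gear@(0, 2) [-x clear] — {gear}
2. shaft@(0, 1) [-x clear] — {gear, shaft}
3. pin@(-1, 1) [-y clear] — {gear, pin, shaft}
4. housing@(1, 2) — -x all obstructed ⇒ blocked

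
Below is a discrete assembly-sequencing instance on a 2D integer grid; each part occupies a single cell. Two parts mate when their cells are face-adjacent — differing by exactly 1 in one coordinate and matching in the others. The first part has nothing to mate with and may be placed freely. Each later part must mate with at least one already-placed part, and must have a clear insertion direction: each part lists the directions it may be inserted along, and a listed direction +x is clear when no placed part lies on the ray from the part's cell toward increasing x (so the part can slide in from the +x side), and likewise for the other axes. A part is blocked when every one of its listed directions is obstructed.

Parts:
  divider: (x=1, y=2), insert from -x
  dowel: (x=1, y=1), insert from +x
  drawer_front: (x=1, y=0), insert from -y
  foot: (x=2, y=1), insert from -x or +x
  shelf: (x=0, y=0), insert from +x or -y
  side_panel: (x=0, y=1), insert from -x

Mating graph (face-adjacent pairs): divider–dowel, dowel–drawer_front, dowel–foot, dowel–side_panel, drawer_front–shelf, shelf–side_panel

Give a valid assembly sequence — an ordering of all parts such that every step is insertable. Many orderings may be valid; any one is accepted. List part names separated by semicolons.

1. divider@(1, 2) [-x clear] — {divider}
2. dowel@(1, 1) [+x clear] — {divider, dowel}
3. foot@(2, 1) [+x clear] — {divider, dowel, foot}
4. side_panel@(0, 1) [-x clear] — {divider, dowel, foot, side_panel}
5. shelf@(0, 0) [+x clear] — {divider, dowel, foot, shelf, side_panel}
6. drawer_front@(1, 0) [-y clear] — {divider, dowel, drawer_front, foot, shelf, side_panel}

divider; dowel; foot; side_panel; shelf; drawer_front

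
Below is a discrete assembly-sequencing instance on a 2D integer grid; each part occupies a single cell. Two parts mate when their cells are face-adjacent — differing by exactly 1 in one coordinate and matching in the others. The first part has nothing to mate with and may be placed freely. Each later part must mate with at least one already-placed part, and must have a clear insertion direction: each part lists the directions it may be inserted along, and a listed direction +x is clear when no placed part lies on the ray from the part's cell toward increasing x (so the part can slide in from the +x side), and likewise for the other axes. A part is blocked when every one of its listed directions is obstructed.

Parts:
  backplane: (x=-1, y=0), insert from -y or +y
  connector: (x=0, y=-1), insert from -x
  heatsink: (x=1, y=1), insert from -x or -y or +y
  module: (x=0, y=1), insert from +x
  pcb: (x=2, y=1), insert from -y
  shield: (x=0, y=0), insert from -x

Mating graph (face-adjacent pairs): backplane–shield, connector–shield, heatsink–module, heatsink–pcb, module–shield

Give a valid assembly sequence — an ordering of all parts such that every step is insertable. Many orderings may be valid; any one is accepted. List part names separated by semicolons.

connector; shield; module; heatsink; pcb; backplane

1. connector@(0, -1) [-x clear] — {connector}
2. shield@(0, 0) [-x clear] — {connector, shield}
3. module@(0, 1) [+x clear] — {connector, module, shield}
4. heatsink@(1, 1) [-y clear] — {connector, heatsink, module, shield}
5. pcb@(2, 1) [-y clear] — {connector, heatsink, module, pcb, shield}
6. backplane@(-1, 0) [-y clear] — {backplane, connector, heatsink, module, pcb, shield}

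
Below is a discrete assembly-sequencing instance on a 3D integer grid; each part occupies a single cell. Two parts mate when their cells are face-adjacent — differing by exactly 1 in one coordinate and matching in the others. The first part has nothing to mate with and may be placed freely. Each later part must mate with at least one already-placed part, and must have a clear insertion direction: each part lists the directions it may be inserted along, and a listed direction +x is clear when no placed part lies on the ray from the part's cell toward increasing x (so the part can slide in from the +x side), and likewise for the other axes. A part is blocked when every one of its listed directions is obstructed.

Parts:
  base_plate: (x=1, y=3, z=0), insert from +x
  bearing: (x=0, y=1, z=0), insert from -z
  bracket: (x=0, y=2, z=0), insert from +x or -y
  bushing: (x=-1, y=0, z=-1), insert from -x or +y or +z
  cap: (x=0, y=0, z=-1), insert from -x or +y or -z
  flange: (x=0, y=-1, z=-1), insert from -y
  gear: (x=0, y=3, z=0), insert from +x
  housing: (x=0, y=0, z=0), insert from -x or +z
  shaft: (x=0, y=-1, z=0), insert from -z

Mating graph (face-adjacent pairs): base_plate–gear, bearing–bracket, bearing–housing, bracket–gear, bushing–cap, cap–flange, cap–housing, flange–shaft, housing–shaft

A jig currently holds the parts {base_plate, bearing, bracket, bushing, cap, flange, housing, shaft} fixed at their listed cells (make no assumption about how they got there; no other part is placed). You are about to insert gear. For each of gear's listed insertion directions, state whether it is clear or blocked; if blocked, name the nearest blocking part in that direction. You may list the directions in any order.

+x: blocked by base_plate

+x: nearest on ray is base_plate@(1, 3, 0) ⇒ blocked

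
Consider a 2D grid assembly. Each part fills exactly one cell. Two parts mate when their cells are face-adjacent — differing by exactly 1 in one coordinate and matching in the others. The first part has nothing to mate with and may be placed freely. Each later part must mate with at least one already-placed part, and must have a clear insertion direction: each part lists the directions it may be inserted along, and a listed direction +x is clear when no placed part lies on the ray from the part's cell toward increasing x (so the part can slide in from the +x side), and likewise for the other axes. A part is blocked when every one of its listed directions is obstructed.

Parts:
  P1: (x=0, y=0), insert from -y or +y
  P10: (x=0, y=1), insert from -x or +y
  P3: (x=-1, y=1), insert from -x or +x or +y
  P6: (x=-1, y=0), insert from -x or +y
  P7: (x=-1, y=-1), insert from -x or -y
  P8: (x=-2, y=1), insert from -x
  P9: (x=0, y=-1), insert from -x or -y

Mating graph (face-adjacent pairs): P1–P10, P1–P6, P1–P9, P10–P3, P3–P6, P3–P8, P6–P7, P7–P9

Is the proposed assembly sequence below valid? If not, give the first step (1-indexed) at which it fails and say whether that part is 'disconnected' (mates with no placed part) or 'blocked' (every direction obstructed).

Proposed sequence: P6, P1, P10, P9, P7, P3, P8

Valid

1. P6@(-1, 0) [-x clear] — {P6}
2. P1@(0, 0) [-y clear] — {P1, P6}
3. P10@(0, 1) [-x clear] — {P1, P10, P6}
4. P9@(0, -1) [-x clear] — {P1, P10, P6, P9}
5. P7@(-1, -1) [-x clear] — {P1, P10, P6, P7, P9}
6. P3@(-1, 1) [-x clear] — {P1, P10, P3, P6, P7, P9}
7. P8@(-2, 1) [-x clear] — {P1, P10, P3, P6, P7, P8, P9}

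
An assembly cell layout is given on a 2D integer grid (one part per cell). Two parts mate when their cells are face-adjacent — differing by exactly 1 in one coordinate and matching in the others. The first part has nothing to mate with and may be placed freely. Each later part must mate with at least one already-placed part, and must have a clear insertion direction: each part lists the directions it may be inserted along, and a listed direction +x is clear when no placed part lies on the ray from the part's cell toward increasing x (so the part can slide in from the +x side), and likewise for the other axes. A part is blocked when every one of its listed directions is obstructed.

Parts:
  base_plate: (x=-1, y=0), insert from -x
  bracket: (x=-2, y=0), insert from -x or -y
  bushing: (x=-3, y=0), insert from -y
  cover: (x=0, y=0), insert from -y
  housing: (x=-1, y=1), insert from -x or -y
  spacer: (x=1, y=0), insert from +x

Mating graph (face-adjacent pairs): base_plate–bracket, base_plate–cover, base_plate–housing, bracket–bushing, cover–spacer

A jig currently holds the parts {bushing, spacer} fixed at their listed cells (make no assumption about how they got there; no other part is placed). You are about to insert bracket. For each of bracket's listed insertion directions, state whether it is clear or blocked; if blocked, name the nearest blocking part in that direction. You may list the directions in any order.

-x: nearest on ray is bushing@(-3, 0) ⇒ blocked
-y: ray from bracket(-2, 0) has no placed part ⇒ clear

-x: blocked by bushing; -y: clear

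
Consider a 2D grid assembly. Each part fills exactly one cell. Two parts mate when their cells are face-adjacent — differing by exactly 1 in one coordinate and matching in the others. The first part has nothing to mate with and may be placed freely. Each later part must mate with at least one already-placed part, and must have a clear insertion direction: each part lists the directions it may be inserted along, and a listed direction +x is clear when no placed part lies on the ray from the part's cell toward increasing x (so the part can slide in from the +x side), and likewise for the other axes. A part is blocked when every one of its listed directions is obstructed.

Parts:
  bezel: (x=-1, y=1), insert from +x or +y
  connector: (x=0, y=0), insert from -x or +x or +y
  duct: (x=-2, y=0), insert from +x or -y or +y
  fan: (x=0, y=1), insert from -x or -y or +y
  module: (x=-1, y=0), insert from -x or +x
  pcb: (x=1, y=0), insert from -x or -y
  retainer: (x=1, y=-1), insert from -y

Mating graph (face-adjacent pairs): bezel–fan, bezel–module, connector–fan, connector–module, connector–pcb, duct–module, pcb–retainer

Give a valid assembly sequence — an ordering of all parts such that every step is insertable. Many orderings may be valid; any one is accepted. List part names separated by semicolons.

fan; bezel; module; connector; duct; pcb; retainer

1. fan@(0, 1) [-x clear] — {fan}
2. bezel@(-1, 1) [+y clear] — {bezel, fan}
3. module@(-1, 0) [-x clear] — {bezel, fan, module}
4. connector@(0, 0) [+x clear] — {bezel, connector, fan, module}
5. duct@(-2, 0) [-y clear] — {bezel, connector, duct, fan, module}
6. pcb@(1, 0) [-y clear] — {bezel, connector, duct, fan, module, pcb}
7. retainer@(1, -1) [-y clear] — {bezel, connector, duct, fan, module, pcb, retainer}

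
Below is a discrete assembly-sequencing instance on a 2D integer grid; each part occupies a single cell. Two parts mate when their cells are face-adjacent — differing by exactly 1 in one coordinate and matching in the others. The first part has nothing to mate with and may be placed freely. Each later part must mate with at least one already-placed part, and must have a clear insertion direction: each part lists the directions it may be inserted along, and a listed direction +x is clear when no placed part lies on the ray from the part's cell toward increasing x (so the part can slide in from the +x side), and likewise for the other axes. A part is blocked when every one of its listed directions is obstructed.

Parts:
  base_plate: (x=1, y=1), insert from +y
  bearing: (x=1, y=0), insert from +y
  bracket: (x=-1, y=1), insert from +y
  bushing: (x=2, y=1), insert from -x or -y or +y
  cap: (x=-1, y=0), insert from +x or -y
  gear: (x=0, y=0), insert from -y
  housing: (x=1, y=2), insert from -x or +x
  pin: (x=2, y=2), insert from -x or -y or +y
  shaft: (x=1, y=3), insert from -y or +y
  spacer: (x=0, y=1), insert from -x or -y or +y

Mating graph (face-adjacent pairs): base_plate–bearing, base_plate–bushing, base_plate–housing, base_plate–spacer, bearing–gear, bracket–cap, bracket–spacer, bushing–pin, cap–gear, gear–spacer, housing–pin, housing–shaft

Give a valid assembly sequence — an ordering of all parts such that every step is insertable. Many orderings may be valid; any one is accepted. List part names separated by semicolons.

gear; cap; bracket; bearing; base_plate; bushing; pin; spacer; housing; shaft

1. gear@(0, 0) [-y clear] — {gear}
2. cap@(-1, 0) [-y clear] — {cap, gear}
3. bracket@(-1, 1) [+y clear] — {bracket, cap, gear}
4. bearing@(1, 0) [+y clear] — {bearing, bracket, cap, gear}
5. base_plate@(1, 1) [+y clear] — {base_plate, bearing, bracket, cap, gear}
6. bushing@(2, 1) [-y clear] — {base_plate, bearing, bracket, bushing, cap, gear}
7. pin@(2, 2) [-x clear] — {base_plate, bearing, bracket, bushing, cap, gear, pin}
8. spacer@(0, 1) [+y clear] — {base_plate, bearing, bracket, bushing, cap, gear, pin, spacer}
9. housing@(1, 2) [-x clear] — {base_plate, bearing, bracket, bushing, cap, gear, housing, pin, spacer}
10. shaft@(1, 3) [+y clear] — {base_plate, bearing, bracket, bushing, cap, gear, housing, pin, shaft, spacer}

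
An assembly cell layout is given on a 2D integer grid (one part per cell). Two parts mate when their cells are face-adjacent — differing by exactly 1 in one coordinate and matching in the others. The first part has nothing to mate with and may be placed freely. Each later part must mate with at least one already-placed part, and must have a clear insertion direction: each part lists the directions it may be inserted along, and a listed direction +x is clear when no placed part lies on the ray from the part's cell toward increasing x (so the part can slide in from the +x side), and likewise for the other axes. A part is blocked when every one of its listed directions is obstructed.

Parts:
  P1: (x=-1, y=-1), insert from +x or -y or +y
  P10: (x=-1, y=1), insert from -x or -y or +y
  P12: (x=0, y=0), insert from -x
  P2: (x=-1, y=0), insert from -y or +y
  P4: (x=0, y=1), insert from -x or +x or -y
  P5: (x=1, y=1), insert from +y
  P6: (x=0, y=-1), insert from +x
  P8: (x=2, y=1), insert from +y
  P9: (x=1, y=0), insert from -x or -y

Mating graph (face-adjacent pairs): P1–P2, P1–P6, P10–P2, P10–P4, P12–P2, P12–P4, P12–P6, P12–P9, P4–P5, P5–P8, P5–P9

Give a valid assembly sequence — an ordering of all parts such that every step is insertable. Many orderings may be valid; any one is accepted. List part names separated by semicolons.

P12; P2; P6; P9; P5; P8; P1; P4; P10

1. P12@(0, 0) [-x clear] — {P12}
2. P2@(-1, 0) [-y clear] — {P12, P2}
3. P6@(0, -1) [+x clear] — {P12, P2, P6}
4. P9@(1, 0) [-y clear] — {P12, P2, P6, P9}
5. P5@(1, 1) [+y clear] — {P12, P2, P5, P6, P9}
6. P8@(2, 1) [+y clear] — {P12, P2, P5, P6, P8, P9}
7. P1@(-1, -1) [-y clear] — {P1, P12, P2, P5, P6, P8, P9}
8. P4@(0, 1) [-x clear] — {P1, P12, P2, P4, P5, P6, P8, P9}
9. P10@(-1, 1) [-x clear] — {P1, P10, P12, P2, P4, P5, P6, P8, P9}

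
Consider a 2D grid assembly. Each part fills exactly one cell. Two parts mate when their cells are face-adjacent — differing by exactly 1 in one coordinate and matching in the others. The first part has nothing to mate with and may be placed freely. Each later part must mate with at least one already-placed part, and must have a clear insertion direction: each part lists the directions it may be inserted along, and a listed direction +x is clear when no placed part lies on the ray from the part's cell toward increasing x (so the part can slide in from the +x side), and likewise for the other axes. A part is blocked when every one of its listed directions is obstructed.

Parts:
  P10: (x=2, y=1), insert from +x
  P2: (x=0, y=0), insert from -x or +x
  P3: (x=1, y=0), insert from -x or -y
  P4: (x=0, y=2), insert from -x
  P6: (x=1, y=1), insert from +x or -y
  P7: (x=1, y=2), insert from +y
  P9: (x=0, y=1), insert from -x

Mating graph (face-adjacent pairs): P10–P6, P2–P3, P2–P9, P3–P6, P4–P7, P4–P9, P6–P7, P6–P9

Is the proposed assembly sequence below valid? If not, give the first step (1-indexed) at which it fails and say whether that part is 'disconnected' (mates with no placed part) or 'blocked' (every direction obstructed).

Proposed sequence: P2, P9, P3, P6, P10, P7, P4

1. P2@(0, 0) [-x clear] — {P2}
2. P9@(0, 1) [-x clear] — {P2, P9}
3. P3@(1, 0) [-y clear] — {P2, P3, P9}
4. P6@(1, 1) [+x clear] — {P2, P3, P6, P9}
5. P10@(2, 1) [+x clear] — {P10, P2, P3, P6, P9}
6. P7@(1, 2) [+y clear] — {P10, P2, P3, P6, P7, P9}
7. P4@(0, 2) [-x clear] — {P10, P2, P3, P4, P6, P7, P9}

Valid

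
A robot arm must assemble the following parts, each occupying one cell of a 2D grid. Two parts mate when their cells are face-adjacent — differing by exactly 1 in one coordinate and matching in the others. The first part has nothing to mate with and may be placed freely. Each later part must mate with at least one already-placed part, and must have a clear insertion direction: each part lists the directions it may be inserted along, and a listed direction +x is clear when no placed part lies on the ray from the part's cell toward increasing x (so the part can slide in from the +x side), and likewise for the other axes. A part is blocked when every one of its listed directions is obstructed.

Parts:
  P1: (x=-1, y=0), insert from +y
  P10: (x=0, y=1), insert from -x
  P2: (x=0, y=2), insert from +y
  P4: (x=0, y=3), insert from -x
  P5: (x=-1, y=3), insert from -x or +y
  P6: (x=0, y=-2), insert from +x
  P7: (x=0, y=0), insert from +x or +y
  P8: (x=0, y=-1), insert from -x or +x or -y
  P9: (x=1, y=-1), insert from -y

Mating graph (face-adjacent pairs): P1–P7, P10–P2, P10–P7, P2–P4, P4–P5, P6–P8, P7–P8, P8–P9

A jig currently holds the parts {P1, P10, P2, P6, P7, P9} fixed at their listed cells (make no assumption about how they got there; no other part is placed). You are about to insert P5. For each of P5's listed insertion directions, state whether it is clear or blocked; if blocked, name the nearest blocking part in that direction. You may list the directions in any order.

+y: clear; -x: clear

-x: ray from P5(-1, 3) has no placed part ⇒ clear
+y: ray from P5(-1, 3) has no placed part ⇒ clear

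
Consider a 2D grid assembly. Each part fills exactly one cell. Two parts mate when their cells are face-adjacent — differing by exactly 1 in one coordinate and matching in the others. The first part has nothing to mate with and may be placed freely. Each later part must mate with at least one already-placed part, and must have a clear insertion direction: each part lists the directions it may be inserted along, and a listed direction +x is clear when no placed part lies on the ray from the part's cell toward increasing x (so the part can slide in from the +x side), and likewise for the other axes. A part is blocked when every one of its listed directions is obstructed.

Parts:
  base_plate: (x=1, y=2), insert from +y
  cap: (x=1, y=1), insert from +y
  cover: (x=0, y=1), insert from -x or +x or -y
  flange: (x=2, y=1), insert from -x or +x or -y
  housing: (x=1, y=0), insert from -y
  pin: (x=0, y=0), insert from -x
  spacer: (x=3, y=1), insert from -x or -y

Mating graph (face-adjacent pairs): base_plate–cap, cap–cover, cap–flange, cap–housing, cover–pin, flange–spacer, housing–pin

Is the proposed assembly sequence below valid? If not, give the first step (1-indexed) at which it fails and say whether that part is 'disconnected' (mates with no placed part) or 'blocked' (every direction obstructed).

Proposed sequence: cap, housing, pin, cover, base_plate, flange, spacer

Valid

1. cap@(1, 1) [+y clear] — {cap}
2. housing@(1, 0) [-y clear] — {cap, housing}
3. pin@(0, 0) [-x clear] — {cap, housing, pin}
4. cover@(0, 1) [-x clear] — {cap, cover, housing, pin}
5. base_plate@(1, 2) [+y clear] — {base_plate, cap, cover, housing, pin}
6. flange@(2, 1) [+x clear] — {base_plate, cap, cover, flange, housing, pin}
7. spacer@(3, 1) [-y clear] — {base_plate, cap, cover, flange, housing, pin, spacer}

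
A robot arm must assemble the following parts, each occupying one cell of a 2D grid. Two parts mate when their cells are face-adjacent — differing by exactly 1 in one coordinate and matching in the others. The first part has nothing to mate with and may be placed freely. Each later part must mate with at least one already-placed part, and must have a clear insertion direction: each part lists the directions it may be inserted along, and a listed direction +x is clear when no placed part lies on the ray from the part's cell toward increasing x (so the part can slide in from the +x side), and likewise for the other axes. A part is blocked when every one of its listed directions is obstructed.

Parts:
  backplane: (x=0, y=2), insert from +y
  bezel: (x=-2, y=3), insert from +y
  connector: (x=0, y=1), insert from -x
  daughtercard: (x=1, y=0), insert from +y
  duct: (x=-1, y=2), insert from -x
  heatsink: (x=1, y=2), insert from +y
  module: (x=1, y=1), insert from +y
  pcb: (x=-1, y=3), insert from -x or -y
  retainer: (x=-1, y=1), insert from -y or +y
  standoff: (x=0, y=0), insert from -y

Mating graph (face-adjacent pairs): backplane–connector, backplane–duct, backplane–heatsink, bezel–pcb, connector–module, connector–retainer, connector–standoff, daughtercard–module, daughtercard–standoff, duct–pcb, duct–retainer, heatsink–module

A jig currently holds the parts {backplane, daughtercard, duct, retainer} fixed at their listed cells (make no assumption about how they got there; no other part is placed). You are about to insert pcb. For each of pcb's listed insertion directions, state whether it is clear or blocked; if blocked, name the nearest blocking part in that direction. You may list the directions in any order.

-x: ray from pcb(-1, 3) has no placed part ⇒ clear
-y: nearest on ray is duct@(-1, 2) ⇒ blocked

-x: clear; -y: blocked by duct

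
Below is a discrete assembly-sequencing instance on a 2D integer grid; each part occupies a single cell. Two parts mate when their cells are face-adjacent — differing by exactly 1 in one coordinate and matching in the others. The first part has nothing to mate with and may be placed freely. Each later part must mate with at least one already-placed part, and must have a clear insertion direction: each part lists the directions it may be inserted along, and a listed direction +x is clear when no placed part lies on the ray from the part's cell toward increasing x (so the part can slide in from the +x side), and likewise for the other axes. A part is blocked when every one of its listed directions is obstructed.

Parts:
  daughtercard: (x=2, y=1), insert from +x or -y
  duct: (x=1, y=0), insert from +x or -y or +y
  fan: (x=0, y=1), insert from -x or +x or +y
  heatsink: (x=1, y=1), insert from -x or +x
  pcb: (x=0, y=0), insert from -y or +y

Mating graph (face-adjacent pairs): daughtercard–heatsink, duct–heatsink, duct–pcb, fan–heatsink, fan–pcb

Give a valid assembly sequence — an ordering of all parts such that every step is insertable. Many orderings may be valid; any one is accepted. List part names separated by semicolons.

daughtercard; heatsink; fan; duct; pcb

1. daughtercard@(2, 1) [+x clear] — {daughtercard}
2. heatsink@(1, 1) [-x clear] — {daughtercard, heatsink}
3. fan@(0, 1) [-x clear] — {daughtercard, fan, heatsink}
4. duct@(1, 0) [+x clear] — {daughtercard, duct, fan, heatsink}
5. pcb@(0, 0) [-y clear] — {daughtercard, duct, fan, heatsink, pcb}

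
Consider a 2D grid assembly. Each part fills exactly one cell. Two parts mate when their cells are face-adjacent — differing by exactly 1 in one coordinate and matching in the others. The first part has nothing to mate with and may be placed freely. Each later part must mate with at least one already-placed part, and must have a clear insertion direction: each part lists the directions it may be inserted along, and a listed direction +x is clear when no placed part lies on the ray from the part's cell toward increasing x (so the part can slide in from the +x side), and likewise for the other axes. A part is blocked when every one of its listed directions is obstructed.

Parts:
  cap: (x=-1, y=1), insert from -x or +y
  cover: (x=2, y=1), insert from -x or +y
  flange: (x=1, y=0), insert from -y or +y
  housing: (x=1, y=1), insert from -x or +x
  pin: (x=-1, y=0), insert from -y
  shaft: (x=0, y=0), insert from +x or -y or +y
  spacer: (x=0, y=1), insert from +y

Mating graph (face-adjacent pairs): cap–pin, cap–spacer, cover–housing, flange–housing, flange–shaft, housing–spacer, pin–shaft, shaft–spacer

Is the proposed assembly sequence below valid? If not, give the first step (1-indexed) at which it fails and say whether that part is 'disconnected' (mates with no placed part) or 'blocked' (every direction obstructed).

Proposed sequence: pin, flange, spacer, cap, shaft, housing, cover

1. pin@(-1, 0) [-y clear] — {pin}
2. flange@(1, 0) — no placed neighbour ⇒ disconnected

Invalid at step 2 (disconnected)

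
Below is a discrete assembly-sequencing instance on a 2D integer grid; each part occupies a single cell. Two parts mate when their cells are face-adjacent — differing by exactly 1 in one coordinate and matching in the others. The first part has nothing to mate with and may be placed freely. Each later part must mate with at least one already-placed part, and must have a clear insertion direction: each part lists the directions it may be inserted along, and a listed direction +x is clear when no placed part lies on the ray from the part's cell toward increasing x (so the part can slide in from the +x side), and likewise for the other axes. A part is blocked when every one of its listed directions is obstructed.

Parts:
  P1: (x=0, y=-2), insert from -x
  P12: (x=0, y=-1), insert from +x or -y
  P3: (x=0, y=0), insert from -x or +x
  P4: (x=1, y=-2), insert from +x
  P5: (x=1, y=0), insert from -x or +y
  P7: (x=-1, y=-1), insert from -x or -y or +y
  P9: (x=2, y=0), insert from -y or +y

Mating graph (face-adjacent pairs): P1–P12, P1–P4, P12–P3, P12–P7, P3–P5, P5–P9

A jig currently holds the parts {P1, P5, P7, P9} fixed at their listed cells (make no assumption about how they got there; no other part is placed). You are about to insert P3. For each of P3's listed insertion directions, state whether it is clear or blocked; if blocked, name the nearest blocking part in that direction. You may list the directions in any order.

+x: blocked by P5; -x: clear

-x: ray from P3(0, 0) has no placed part ⇒ clear
+x: nearest on ray is P5@(1, 0) ⇒ blocked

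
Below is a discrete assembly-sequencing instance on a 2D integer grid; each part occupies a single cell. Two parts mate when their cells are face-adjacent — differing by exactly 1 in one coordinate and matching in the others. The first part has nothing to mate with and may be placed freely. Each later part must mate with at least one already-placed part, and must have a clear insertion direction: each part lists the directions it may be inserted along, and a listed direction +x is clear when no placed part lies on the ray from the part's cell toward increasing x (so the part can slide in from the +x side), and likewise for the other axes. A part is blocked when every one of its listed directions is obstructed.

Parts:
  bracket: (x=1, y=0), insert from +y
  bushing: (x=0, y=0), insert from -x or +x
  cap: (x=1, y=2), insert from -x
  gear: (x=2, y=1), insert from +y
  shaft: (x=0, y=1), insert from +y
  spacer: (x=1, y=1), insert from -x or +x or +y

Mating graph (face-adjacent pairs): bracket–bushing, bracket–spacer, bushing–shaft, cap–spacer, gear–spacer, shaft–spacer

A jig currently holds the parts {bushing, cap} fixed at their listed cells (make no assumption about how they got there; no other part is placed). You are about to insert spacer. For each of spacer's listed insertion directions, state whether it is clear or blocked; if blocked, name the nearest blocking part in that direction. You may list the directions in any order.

+x: clear; +y: blocked by cap; -x: clear

-x: ray from spacer(1, 1) has no placed part ⇒ clear
+x: ray from spacer(1, 1) has no placed part ⇒ clear
+y: nearest on ray is cap@(1, 2) ⇒ blocked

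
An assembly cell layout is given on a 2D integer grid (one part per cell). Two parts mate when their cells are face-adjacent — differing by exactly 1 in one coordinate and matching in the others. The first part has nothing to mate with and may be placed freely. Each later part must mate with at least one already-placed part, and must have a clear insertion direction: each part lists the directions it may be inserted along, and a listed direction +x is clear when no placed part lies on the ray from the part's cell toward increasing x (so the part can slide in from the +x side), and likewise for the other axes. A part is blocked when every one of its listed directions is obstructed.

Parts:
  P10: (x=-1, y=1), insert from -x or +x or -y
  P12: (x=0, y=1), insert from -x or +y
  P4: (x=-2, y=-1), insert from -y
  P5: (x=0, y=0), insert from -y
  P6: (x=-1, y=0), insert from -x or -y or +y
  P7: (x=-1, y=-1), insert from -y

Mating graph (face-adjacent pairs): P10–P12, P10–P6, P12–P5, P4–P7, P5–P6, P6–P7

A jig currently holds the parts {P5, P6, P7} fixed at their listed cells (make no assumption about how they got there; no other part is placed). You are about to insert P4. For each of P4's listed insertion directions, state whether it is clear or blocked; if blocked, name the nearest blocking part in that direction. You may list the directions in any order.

-y: clear

-y: ray from P4(-2, -1) has no placed part ⇒ clear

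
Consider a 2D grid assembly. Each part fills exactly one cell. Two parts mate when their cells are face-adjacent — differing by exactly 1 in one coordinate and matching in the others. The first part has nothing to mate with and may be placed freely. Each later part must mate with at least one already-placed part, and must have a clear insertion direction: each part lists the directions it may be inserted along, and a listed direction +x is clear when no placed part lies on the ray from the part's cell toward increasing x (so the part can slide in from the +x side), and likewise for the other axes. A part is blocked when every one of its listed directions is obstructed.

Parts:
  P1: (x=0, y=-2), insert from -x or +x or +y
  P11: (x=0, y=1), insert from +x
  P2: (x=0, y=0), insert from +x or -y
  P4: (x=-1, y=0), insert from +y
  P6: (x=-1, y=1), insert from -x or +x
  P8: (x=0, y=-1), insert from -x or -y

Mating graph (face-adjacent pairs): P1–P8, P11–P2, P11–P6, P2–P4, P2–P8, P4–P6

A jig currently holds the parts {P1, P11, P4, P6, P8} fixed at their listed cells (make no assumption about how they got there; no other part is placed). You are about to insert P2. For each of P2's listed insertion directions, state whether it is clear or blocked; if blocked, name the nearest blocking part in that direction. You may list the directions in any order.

+x: ray from P2(0, 0) has no placed part ⇒ clear
-y: nearest on ray is P8@(0, -1) ⇒ blocked

+x: clear; -y: blocked by P8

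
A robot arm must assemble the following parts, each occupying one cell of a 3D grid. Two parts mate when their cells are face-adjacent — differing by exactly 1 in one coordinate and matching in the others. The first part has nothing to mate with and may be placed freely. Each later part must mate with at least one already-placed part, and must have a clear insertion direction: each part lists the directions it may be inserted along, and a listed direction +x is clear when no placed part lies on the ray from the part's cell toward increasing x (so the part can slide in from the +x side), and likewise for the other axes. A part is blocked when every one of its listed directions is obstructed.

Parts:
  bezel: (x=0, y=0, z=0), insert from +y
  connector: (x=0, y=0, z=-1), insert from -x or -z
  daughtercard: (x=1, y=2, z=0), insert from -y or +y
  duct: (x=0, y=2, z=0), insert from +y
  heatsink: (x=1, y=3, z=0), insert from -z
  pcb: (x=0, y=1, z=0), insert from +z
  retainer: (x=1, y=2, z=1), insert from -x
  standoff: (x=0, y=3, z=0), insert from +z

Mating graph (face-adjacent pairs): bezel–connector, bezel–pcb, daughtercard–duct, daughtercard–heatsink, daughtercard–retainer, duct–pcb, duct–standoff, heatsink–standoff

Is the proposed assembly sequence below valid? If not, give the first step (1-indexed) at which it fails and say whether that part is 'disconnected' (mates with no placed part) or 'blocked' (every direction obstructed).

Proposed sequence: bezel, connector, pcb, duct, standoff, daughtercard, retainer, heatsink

1. bezel@(0, 0, 0) [+y clear] — {bezel}
2. connector@(0, 0, -1) [-x clear] — {bezel, connector}
3. pcb@(0, 1, 0) [+z clear] — {bezel, connector, pcb}
4. duct@(0, 2, 0) [+y clear] — {bezel, connector, duct, pcb}
5. standoff@(0, 3, 0) [+z clear] — {bezel, connector, duct, pcb, standoff}
6. daughtercard@(1, 2, 0) [-y clear] — {bezel, connector, daughtercard, duct, pcb, standoff}
7. retainer@(1, 2, 1) [-x clear] — {bezel, connector, daughtercard, duct, pcb, retainer, standoff}
8. heatsink@(1, 3, 0) [-z clear] — {bezel, connector, daughtercard, duct, heatsink, pcb, retainer, standoff}

Valid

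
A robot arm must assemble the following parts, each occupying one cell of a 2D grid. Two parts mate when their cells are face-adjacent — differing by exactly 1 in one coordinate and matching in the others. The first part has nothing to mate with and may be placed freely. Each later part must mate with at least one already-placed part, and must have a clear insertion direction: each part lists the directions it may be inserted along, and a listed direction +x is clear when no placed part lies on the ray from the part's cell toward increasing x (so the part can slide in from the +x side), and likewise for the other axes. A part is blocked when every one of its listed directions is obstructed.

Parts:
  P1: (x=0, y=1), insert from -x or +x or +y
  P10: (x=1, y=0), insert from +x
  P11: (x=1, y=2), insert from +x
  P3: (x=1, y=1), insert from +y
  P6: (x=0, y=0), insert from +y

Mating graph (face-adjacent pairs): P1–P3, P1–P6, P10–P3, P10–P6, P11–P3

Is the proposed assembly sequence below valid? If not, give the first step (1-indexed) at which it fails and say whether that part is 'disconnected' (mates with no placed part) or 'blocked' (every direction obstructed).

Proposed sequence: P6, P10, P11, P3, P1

Invalid at step 3 (disconnected)

1. P6@(0, 0) [+y clear] — {P6}
2. P10@(1, 0) [+x clear] — {P10, P6}
3. P11@(1, 2) — no placed neighbour ⇒ disconnected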